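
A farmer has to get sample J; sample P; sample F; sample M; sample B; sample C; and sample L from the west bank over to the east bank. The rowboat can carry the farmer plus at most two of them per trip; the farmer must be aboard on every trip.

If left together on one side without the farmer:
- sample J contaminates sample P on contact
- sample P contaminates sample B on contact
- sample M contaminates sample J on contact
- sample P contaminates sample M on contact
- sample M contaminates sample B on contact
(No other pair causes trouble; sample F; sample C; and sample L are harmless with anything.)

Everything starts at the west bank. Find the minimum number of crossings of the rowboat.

11

Counting alone: the farmer can take at most 2 across per trip to the east bank, so moving all 7 needs at least 4 loaded trips out, with a return between consecutive ones — at least 7 crossings.
The safety rule pushes this higher. Following every safe sequence of crossings, the most of the 7 that can be at the east bank as the rowboat arrives there on crossings 7, 9 is 5, 6 respectively — never all 7.
So no plan with fewer than 11 crossings exists, and this one achieves 11:
1. Farmer goes to the east bank with sample M and sample P.  [the west bank: sample B, sample C, sample F, sample J, sample L | the east bank: sample M, sample P]
2. Farmer goes back to the west bank with sample P.  [the west bank: sample B, sample C, sample F, sample J, sample L, sample P | the east bank: sample M]
3. Farmer goes to the east bank with sample B and sample J.  [the west bank: sample C, sample F, sample L, sample P | the east bank: sample B, sample J, sample M]
4. Farmer goes back to the west bank with sample M.  [the west bank: sample C, sample F, sample L, sample M, sample P | the east bank: sample B, sample J]
5. Farmer goes to the east bank with sample F and sample P.  [the west bank: sample C, sample L, sample M | the east bank: sample B, sample F, sample J, sample P]
6. Farmer goes back to the west bank with sample P.  [the west bank: sample C, sample L, sample M, sample P | the east bank: sample B, sample F, sample J]
7. Farmer goes to the east bank with sample C and sample P.  [the west bank: sample L, sample M | the east bank: sample B, sample C, sample F, sample J, sample P]
8. Farmer goes back to the west bank with sample P.  [the west bank: sample L, sample M, sample P | the east bank: sample B, sample C, sample F, sample J]
9. Farmer goes to the east bank with sample L and sample P.  [the west bank: sample M | the east bank: sample B, sample C, sample F, sample J, sample L, sample P]
10. Farmer goes back to the west bank with sample P.  [the west bank: sample M, sample P | the east bank: sample B, sample C, sample F, sample J, sample L]
11. Farmer goes to the east bank with sample M and sample P.  [the west bank: — | the east bank: sample B, sample C, sample F, sample J, sample L, sample M, sample P]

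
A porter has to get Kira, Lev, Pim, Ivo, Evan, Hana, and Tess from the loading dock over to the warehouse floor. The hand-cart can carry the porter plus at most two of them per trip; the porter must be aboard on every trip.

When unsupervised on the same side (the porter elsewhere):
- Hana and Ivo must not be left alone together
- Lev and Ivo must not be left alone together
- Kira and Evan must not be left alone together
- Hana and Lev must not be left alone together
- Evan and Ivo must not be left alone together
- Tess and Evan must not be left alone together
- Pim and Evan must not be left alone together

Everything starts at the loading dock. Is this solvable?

No

Whatever the first load, the items left behind include a forbidden pair without the porter. No opening move is safe, so no plan exists.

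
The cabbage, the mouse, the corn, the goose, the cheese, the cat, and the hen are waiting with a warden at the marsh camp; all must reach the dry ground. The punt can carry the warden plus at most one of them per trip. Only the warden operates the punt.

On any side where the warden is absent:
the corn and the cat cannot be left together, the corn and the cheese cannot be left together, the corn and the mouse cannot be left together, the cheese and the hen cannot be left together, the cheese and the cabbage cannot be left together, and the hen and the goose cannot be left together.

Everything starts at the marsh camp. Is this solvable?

No

Whatever the first load, the items left behind include a forbidden pair without the warden. No opening move is safe, so no plan exists.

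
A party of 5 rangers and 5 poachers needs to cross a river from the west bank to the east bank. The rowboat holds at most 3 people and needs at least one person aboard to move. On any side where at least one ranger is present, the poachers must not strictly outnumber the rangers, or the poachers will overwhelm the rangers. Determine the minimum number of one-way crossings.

Counting alone: each trip to the east bank takes at most 3 across and each return brings at least 1 back, so after t trips out (and t−1 returns) at most 3t − (t−1) of the 10 are across; that first reaches 10 at t = 5, so at least 9 crossings are needed.
The safety rule pushes this higher. Following every safe sequence of crossings, the most of the 10 that can be at the east bank as the rowboat arrives there on crossing 9 is 9 — never all 10.
So no plan with fewer than 11 crossings exists, and this one achieves 11:
1. 2 poachers → the east bank.  (the west bank: 5R 3P; the east bank: 0R 2P)
2. 1 poacher ← the west bank.  (the west bank: 5R 4P; the east bank: 0R 1P)
3. 3 poachers → the east bank.  (the west bank: 5R 1P; the east bank: 0R 4P)
4. 1 poacher ← the west bank.  (the west bank: 5R 2P; the east bank: 0R 3P)
5. 3 rangers → the east bank.  (the west bank: 2R 2P; the east bank: 3R 3P)
6. 1 ranger and 1 poacher ← the west bank.  (the west bank: 3R 3P; the east bank: 2R 2P)
7. 3 rangers → the east bank.  (the west bank: 0R 3P; the east bank: 5R 2P)
8. 1 poacher ← the west bank.  (the west bank: 0R 4P; the east bank: 5R 1P)
9. 2 poachers → the east bank.  (the west bank: 0R 2P; the east bank: 5R 3P)
10. 1 poacher ← the west bank.  (the west bank: 0R 3P; the east bank: 5R 2P)
11. 3 poachers → the east bank.  (the west bank: 0R 0P; the east bank: 5R 5P)

11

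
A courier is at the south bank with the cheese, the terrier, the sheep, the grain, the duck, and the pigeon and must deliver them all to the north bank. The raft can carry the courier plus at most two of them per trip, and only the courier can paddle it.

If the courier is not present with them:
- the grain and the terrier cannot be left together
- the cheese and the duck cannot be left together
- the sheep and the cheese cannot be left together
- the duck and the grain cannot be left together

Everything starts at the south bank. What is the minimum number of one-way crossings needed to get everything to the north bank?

7

Counting alone: the courier can take at most 2 across per trip to the north bank, so moving all 6 needs at least 3 loaded trips out, with a return between consecutive ones — at least 5 crossings.
The safety rule pushes this higher. Following every safe sequence of crossings, the most of the 6 that can be at the north bank as the raft arrives there on crossing 5 is 5 — never all 6.
So no plan with fewer than 7 crossings exists, and this one achieves 7:
1. Courier goes to the north bank with the cheese and the grain.  [the south bank: the duck, the pigeon, the sheep, the terrier | the north bank: the cheese, the grain]
2. Courier goes back to the south bank alone.  [the south bank: the duck, the pigeon, the sheep, the terrier | the north bank: the cheese, the grain]
3. Courier goes to the north bank with the sheep and the terrier.  [the south bank: the duck, the pigeon | the north bank: the cheese, the grain, the sheep, the terrier]
4. Courier goes back to the south bank with the cheese and the grain.  [the south bank: the cheese, the duck, the grain, the pigeon | the north bank: the sheep, the terrier]
5. Courier goes to the north bank with the duck and the pigeon.  [the south bank: the cheese, the grain | the north bank: the duck, the pigeon, the sheep, the terrier]
6. Courier goes back to the south bank alone.  [the south bank: the cheese, the grain | the north bank: the duck, the pigeon, the sheep, the terrier]
7. Courier goes to the north bank with the cheese and the grain.  [the south bank: — | the north bank: the cheese, the duck, the grain, the pigeon, the sheep, the terrier]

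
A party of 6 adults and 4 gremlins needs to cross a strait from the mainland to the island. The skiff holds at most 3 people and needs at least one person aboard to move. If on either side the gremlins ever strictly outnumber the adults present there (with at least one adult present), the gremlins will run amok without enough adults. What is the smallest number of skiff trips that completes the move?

9

Counting alone: each trip to the island takes at most 3 across and each return brings at least 1 back, so after t trips out (and t−1 returns) at most 3t − (t−1) of the 10 are across; that first reaches 10 at t = 5, so at least 9 crossings are needed.
The plan below uses exactly 9 crossings, so it is optimal:
1. 2 gremlins → the island.  (the mainland: 6A 2G; the island: 0A 2G)
2. 1 gremlin ← the mainland.  (the mainland: 6A 3G; the island: 0A 1G)
3. 3 gremlins → the island.  (the mainland: 6A 0G; the island: 0A 4G)
4. 1 gremlin ← the mainland.  (the mainland: 6A 1G; the island: 0A 3G)
5. 3 adults → the island.  (the mainland: 3A 1G; the island: 3A 3G)
6. 1 gremlin ← the mainland.  (the mainland: 3A 2G; the island: 3A 2G)
7. 1 adult and 2 gremlins → the island.  (the mainland: 2A 0G; the island: 4A 4G)
8. 1 gremlin ← the mainland.  (the mainland: 2A 1G; the island: 4A 3G)
9. 2 adults and 1 gremlin → the island.  (the mainland: 0A 0G; the island: 6A 4G)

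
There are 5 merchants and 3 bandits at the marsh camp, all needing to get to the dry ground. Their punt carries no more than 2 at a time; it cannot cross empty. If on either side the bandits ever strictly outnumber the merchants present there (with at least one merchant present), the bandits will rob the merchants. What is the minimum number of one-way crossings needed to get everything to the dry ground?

Counting alone: each trip to the dry ground takes at most 2 across and each return brings at least 1 back, so after t trips out (and t−1 returns) at most 2t − (t−1) of the 8 are across; that first reaches 8 at t = 7, so at least 13 crossings are needed.
The plan below uses exactly 13 crossings, so it is optimal:
1. 2 bandits → the dry ground.  (the marsh camp: 5M 1B; the dry ground: 0M 2B)
2. 1 bandit ← the marsh camp.  (the marsh camp: 5M 2B; the dry ground: 0M 1B)
3. 2 bandits → the dry ground.  (the marsh camp: 5M 0B; the dry ground: 0M 3B)
4. 1 bandit ← the marsh camp.  (the marsh camp: 5M 1B; the dry ground: 0M 2B)
5. 2 merchants → the dry ground.  (the marsh camp: 3M 1B; the dry ground: 2M 2B)
6. 1 bandit ← the marsh camp.  (the marsh camp: 3M 2B; the dry ground: 2M 1B)
7. 1 merchant and 1 bandit → the dry ground.  (the marsh camp: 2M 1B; the dry ground: 3M 2B)
8. 1 bandit ← the marsh camp.  (the marsh camp: 2M 2B; the dry ground: 3M 1B)
9. 2 bandits → the dry ground.  (the marsh camp: 2M 0B; the dry ground: 3M 3B)
10. 1 bandit ← the marsh camp.  (the marsh camp: 2M 1B; the dry ground: 3M 2B)
11. 1 merchant and 1 bandit → the dry ground.  (the marsh camp: 1M 0B; the dry ground: 4M 3B)
12. 1 bandit ← the marsh camp.  (the marsh camp: 1M 1B; the dry ground: 4M 2B)
13. 1 merchant and 1 bandit → the dry ground.  (the marsh camp: 0M 0B; the dry ground: 5M 3B)

13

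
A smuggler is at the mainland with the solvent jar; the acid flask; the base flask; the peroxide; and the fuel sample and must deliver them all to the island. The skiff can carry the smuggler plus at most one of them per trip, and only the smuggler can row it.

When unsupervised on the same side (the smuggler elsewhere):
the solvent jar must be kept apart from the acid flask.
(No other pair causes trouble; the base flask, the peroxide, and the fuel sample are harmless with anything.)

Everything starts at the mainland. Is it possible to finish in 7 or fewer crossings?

Counting alone: the smuggler can take at most 1 across per trip to the island, so moving all 5 needs at least 5 loaded trips out, with a return between consecutive ones — at least 9 crossings.
Since 7 < 9, 7 crossings cannot be enough. (The shortest complete plan in fact takes 9:)
1. Smuggler goes to the island with the solvent jar.  [the mainland: the acid flask, the base flask, the fuel sample, the peroxide | the island: the solvent jar]
2. Smuggler goes back to the mainland alone.  [the mainland: the acid flask, the base flask, the fuel sample, the peroxide | the island: the solvent jar]
3. Smuggler goes to the island with the base flask.  [the mainland: the acid flask, the fuel sample, the peroxide | the island: the base flask, the solvent jar]
4. Smuggler goes back to the mainland alone.  [the mainland: the acid flask, the fuel sample, the peroxide | the island: the base flask, the solvent jar]
5. Smuggler goes to the island with the peroxide.  [the mainland: the acid flask, the fuel sample | the island: the base flask, the peroxide, the solvent jar]
6. Smuggler goes back to the mainland alone.  [the mainland: the acid flask, the fuel sample | the island: the base flask, the peroxide, the solvent jar]
7. Smuggler goes to the island with the fuel sample.  [the mainland: the acid flask | the island: the base flask, the fuel sample, the peroxide, the solvent jar]
8. Smuggler goes back to the mainland alone.  [the mainland: the acid flask | the island: the base flask, the fuel sample, the peroxide, the solvent jar]
9. Smuggler goes to the island with the acid flask.  [the mainland: — | the island: the acid flask, the base flask, the fuel sample, the peroxide, the solvent jar]

No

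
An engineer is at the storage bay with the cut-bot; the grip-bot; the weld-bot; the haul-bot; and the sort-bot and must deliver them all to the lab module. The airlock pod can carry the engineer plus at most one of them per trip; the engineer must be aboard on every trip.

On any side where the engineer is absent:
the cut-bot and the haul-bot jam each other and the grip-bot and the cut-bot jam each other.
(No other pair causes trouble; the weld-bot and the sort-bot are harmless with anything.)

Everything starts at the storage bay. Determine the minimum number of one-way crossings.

Counting alone: the engineer can take at most 1 across per trip to the lab module, so moving all 5 needs at least 5 loaded trips out, with a return between consecutive ones — at least 9 crossings.
The safety rule pushes this higher. Following every safe sequence of crossings, the most of the 5 that can be at the lab module as the airlock pod arrives there on crossing 9 is 4 — never all 5.
So no plan with fewer than 11 crossings exists, and this one achieves 11:
1. Engineer goes to the lab module with the cut-bot.
2. Engineer goes back to the storage bay alone.
3. Engineer goes to the lab module with the grip-bot.
4. Engineer goes back to the storage bay with the cut-bot.
5. Engineer goes to the lab module with the haul-bot.
6. Engineer goes back to the storage bay alone.
7. Engineer goes to the lab module with the weld-bot.
8. Engineer goes back to the storage bay alone.
9. Engineer goes to the lab module with the sort-bot.
10. Engineer goes back to the storage bay alone.
11. Engineer goes to the lab module with the cut-bot.

11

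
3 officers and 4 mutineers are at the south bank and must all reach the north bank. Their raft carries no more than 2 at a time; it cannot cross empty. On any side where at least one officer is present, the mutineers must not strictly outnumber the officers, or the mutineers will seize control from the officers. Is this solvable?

The mutineers already outnumber the officers at the south bank before anyone moves, so the starting position itself is disallowed.

No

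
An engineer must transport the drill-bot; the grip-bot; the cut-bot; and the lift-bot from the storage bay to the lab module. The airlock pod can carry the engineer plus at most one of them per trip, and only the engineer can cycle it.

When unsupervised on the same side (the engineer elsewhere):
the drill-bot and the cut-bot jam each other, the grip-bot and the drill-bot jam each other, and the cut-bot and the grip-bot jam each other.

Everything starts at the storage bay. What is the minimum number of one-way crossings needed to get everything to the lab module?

Whatever the first load, the items left behind include a forbidden pair without the engineer. No opening move is safe, so no plan exists.

impossible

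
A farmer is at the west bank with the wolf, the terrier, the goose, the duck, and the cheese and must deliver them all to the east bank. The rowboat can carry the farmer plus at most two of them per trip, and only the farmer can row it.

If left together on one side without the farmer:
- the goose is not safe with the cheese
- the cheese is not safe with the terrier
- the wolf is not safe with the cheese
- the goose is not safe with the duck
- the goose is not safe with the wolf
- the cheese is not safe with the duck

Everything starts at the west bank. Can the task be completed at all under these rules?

1. Farmer goes to the east bank with the cheese and the goose.
2. Farmer goes back to the west bank with the goose.
3. Farmer goes to the east bank with the duck and the wolf.
4. Farmer goes back to the west bank with the cheese.
5. Farmer goes to the east bank with the goose and the terrier.
6. Farmer goes back to the west bank with the goose.
7. Farmer goes to the east bank with the cheese and the goose.

Yes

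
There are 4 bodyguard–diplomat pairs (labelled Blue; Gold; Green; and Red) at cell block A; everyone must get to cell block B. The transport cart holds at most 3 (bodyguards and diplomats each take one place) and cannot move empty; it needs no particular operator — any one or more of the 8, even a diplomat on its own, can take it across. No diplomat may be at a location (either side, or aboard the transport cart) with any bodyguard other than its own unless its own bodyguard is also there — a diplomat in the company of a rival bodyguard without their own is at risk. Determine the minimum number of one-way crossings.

Counting alone: each trip to cell block B takes at most 3 across and each return brings at least 1 back, so after t trips out (and t−1 returns) at most 3t − (t−1) of the 8 are across; that first reaches 8 at t = 4, so at least 7 crossings are needed.
The safety rule pushes this higher. Following every safe sequence of crossings, the most of the 8 that can be at cell block B as the transport cart arrives there on crossing 7 is 7 — never all 8.
So no plan with fewer than 9 crossings exists, and this one achieves 9:
1. bodyguard Blue and diplomat Blue cross → cell block B.
2. bodyguard Blue crosses ← cell block A.
3. bodyguard Blue, bodyguard Gold, and diplomat Gold cross → cell block B.
4. bodyguard Blue and diplomat Blue cross ← cell block A.
5. bodyguard Blue, bodyguard Green, and bodyguard Red cross → cell block B.
6. diplomat Gold crosses ← cell block A.
7. diplomat Blue and diplomat Gold cross → cell block B.
8. diplomat Blue crosses ← cell block A.
9. diplomat Blue, diplomat Green, and diplomat Red cross → cell block B.

9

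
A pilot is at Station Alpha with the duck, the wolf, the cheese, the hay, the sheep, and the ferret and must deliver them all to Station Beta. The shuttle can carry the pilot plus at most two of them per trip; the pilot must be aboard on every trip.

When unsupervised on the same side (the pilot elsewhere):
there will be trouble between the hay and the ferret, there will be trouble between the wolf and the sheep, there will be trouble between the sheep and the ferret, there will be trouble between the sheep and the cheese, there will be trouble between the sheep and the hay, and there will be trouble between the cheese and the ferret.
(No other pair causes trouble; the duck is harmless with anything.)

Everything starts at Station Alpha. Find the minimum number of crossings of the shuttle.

Counting alone: the pilot can take at most 2 across per trip to Station Beta, so moving all 6 needs at least 3 loaded trips out, with a return between consecutive ones — at least 5 crossings.
The safety rule pushes this higher. Following every safe sequence of crossings, the most of the 6 that can be at Station Beta as the shuttle arrives there on crossings 5, 7 is 4, 5 respectively — never all 6.
So no plan with fewer than 9 crossings exists, and this one achieves 9:
1. Pilot goes to Station Beta with the ferret and the sheep.
2. Pilot goes back to Station Alpha with the sheep.
3. Pilot goes to Station Beta with the duck and the sheep.
4. Pilot goes back to Station Alpha with the sheep.
5. Pilot goes to Station Beta with the sheep and the wolf.
6. Pilot goes back to Station Alpha with the sheep.
7. Pilot goes to Station Beta with the cheese and the hay.
8. Pilot goes back to Station Alpha with the ferret.
9. Pilot goes to Station Beta with the ferret and the sheep.

9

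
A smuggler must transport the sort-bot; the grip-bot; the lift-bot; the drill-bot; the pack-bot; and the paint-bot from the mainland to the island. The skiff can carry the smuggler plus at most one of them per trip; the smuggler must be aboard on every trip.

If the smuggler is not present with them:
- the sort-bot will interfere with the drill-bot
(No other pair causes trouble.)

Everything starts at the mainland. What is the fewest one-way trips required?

Counting alone: the smuggler can take at most 1 across per trip to the island, so moving all 6 needs at least 6 loaded trips out, with a return between consecutive ones — at least 11 crossings.
The plan below uses exactly 11 crossings, so it is optimal:
1. Smuggler goes to the island with the sort-bot.
2. Smuggler goes back to the mainland alone.
3. Smuggler goes to the island with the grip-bot.
4. Smuggler goes back to the mainland alone.
5. Smuggler goes to the island with the lift-bot.
6. Smuggler goes back to the mainland alone.
7. Smuggler goes to the island with the pack-bot.
8. Smuggler goes back to the mainland alone.
9. Smuggler goes to the island with the paint-bot.
10. Smuggler goes back to the mainland alone.
11. Smuggler goes to the island with the drill-bot.

11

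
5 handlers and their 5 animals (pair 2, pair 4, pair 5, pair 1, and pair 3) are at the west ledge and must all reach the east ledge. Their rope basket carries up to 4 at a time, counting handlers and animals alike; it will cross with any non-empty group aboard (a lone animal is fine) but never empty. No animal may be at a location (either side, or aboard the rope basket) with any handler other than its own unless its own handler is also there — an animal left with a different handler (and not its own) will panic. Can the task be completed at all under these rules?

1. animal 2 and handler 2 cross → the east ledge.
2. handler 2 crosses ← the west ledge.
3. animal 1, animal 3, animal 4, and animal 5 cross → the east ledge.
4. animal 2 crosses ← the west ledge.
5. handler 1, handler 3, handler 4, and handler 5 cross → the east ledge.
6. animal 4 and handler 4 cross ← the west ledge.
7. animal 2, animal 4, handler 2, and handler 4 cross → the east ledge.

Yes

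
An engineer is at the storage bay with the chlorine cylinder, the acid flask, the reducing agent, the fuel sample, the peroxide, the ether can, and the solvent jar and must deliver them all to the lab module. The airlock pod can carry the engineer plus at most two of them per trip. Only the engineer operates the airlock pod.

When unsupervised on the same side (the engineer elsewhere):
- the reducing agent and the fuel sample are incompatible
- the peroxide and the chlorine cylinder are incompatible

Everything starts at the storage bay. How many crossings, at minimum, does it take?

7

Counting alone: the engineer can take at most 2 across per trip to the lab module, so moving all 7 needs at least 4 loaded trips out, with a return between consecutive ones — at least 7 crossings.
The plan below uses exactly 7 crossings, so it is optimal:
1. Engineer goes to the lab module with the chlorine cylinder and the reducing agent.  [the storage bay: the acid flask, the ether can, the fuel sample, the peroxide, the solvent jar | the lab module: the chlorine cylinder, the reducing agent]
2. Engineer goes back to the storage bay alone.  [the storage bay: the acid flask, the ether can, the fuel sample, the peroxide, the solvent jar | the lab module: the chlorine cylinder, the reducing agent]
3. Engineer goes to the lab module with the acid flask.  [the storage bay: the ether can, the fuel sample, the peroxide, the solvent jar | the lab module: the acid flask, the chlorine cylinder, the reducing agent]
4. Engineer goes back to the storage bay alone.  [the storage bay: the ether can, the fuel sample, the peroxide, the solvent jar | the lab module: the acid flask, the chlorine cylinder, the reducing agent]
5. Engineer goes to the lab module with the ether can and the solvent jar.  [the storage bay: the fuel sample, the peroxide | the lab module: the acid flask, the chlorine cylinder, the ether can, the reducing agent, the solvent jar]
6. Engineer goes back to the storage bay alone.  [the storage bay: the fuel sample, the peroxide | the lab module: the acid flask, the chlorine cylinder, the ether can, the reducing agent, the solvent jar]
7. Engineer goes to the lab module with the fuel sample and the peroxide.  [the storage bay: — | the lab module: the acid flask, the chlorine cylinder, the ether can, the fuel sample, the peroxide, the reducing agent, the solvent jar]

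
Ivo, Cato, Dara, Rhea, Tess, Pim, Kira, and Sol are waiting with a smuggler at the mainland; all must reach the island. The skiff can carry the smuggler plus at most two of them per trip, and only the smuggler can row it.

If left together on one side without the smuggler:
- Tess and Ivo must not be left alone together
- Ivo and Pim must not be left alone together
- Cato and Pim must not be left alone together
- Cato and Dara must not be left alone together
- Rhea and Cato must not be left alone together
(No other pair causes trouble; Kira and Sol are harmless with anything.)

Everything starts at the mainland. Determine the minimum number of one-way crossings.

9

Counting alone: the smuggler can take at most 2 across per trip to the island, so moving all 8 needs at least 4 loaded trips out, with a return between consecutive ones — at least 7 crossings.
The safety rule pushes this higher. Following every safe sequence of crossings, the most of the 8 that can be at the island as the skiff arrives there on crossing 7 is 7 — never all 8.
So no plan with fewer than 9 crossings exists, and this one achieves 9:
1. Smuggler goes to the island with Cato and Ivo.  [the mainland: Dara, Kira, Pim, Rhea, Sol, Tess | the island: Cato, Ivo]
2. Smuggler goes back to the mainland alone.  [the mainland: Dara, Kira, Pim, Rhea, Sol, Tess | the island: Cato, Ivo]
3. Smuggler goes to the island with Dara and Rhea.  [the mainland: Kira, Pim, Sol, Tess | the island: Cato, Dara, Ivo, Rhea]
4. Smuggler goes back to the mainland with Cato.  [the mainland: Cato, Kira, Pim, Sol, Tess | the island: Dara, Ivo, Rhea]
5. Smuggler goes to the island with Pim and Tess.  [the mainland: Cato, Kira, Sol | the island: Dara, Ivo, Pim, Rhea, Tess]
6. Smuggler goes back to the mainland with Ivo.  [the mainland: Cato, Ivo, Kira, Sol | the island: Dara, Pim, Rhea, Tess]
7. Smuggler goes to the island with Kira and Sol.  [the mainland: Cato, Ivo | the island: Dara, Kira, Pim, Rhea, Sol, Tess]
8. Smuggler goes back to the mainland alone.  [the mainland: Cato, Ivo | the island: Dara, Kira, Pim, Rhea, Sol, Tess]
9. Smuggler goes to the island with Cato and Ivo.  [the mainland: — | the island: Cato, Dara, Ivo, Kira, Pim, Rhea, Sol, Tess]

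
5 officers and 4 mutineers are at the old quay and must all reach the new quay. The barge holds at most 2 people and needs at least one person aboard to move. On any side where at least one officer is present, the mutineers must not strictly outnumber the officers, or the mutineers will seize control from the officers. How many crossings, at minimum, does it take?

15

Counting alone: each trip to the new quay takes at most 2 across and each return brings at least 1 back, so after t trips out (and t−1 returns) at most 2t − (t−1) of the 9 are across; that first reaches 9 at t = 8, so at least 15 crossings are needed.
The plan below uses exactly 15 crossings, so it is optimal:
1. 2 mutineers → the new quay.  (the old quay: 5O 2M; the new quay: 0O 2M)
2. 1 mutineer ← the old quay.  (the old quay: 5O 3M; the new quay: 0O 1M)
3. 2 mutineers → the new quay.  (the old quay: 5O 1M; the new quay: 0O 3M)
4. 1 mutineer ← the old quay.  (the old quay: 5O 2M; the new quay: 0O 2M)
5. 2 officers → the new quay.  (the old quay: 3O 2M; the new quay: 2O 2M)
6. 1 mutineer ← the old quay.  (the old quay: 3O 3M; the new quay: 2O 1M)
7. 1 officer and 1 mutineer → the new quay.  (the old quay: 2O 2M; the new quay: 3O 2M)
8. 1 officer ← the old quay.  (the old quay: 3O 2M; the new quay: 2O 2M)
9. 1 officer and 1 mutineer → the new quay.  (the old quay: 2O 1M; the new quay: 3O 3M)
10. 1 mutineer ← the old quay.  (the old quay: 2O 2M; the new quay: 3O 2M)
11. 1 officer and 1 mutineer → the new quay.  (the old quay: 1O 1M; the new quay: 4O 3M)
12. 1 officer ← the old quay.  (the old quay: 2O 1M; the new quay: 3O 3M)
13. 1 officer and 1 mutineer → the new quay.  (the old quay: 1O 0M; the new quay: 4O 4M)
14. 1 mutineer ← the old quay.  (the old quay: 1O 1M; the new quay: 4O 3M)
15. 1 officer and 1 mutineer → the new quay.  (the old quay: 0O 0M; the new quay: 5O 4M)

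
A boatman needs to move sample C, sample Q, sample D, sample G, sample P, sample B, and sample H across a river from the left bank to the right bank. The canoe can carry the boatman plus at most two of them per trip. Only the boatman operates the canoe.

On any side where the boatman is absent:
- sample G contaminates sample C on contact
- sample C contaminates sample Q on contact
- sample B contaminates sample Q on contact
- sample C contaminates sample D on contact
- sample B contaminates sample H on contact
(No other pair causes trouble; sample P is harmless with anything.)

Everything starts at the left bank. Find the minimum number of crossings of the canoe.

Counting alone: the boatman can take at most 2 across per trip to the right bank, so moving all 7 needs at least 4 loaded trips out, with a return between consecutive ones — at least 7 crossings.
The safety rule pushes this higher. Following every safe sequence of crossings, the most of the 7 that can be at the right bank as the canoe arrives there on crossing 7 is 6 — never all 7.
So no plan with fewer than 9 crossings exists, and this one achieves 9:
1. Boatman goes to the right bank with sample B and sample C.
2. Boatman goes back to the left bank alone.
3. Boatman goes to the right bank with sample D.
4. Boatman goes back to the left bank with sample C.
5. Boatman goes to the right bank with sample G and sample Q.
6. Boatman goes back to the left bank with sample B.
7. Boatman goes to the right bank with sample H and sample P.
8. Boatman goes back to the left bank alone.
9. Boatman goes to the right bank with sample B and sample C.

9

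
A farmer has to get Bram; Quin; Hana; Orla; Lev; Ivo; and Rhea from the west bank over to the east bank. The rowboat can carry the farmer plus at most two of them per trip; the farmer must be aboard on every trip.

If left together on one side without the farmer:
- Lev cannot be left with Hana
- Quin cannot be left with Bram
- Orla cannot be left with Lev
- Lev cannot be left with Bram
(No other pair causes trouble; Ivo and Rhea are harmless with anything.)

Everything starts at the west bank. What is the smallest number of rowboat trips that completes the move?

7

Counting alone: the farmer can take at most 2 across per trip to the east bank, so moving all 7 needs at least 4 loaded trips out, with a return between consecutive ones — at least 7 crossings.
The plan below uses exactly 7 crossings, so it is optimal:
1. Farmer goes to the east bank with Bram and Lev.  [the west bank: Hana, Ivo, Orla, Quin, Rhea | the east bank: Bram, Lev]
2. Farmer goes back to the west bank with Lev.  [the west bank: Hana, Ivo, Lev, Orla, Quin, Rhea | the east bank: Bram]
3. Farmer goes to the east bank with Hana and Orla.  [the west bank: Ivo, Lev, Quin, Rhea | the east bank: Bram, Hana, Orla]
4. Farmer goes back to the west bank alone.  [the west bank: Ivo, Lev, Quin, Rhea | the east bank: Bram, Hana, Orla]
5. Farmer goes to the east bank with Ivo and Rhea.  [the west bank: Lev, Quin | the east bank: Bram, Hana, Ivo, Orla, Rhea]
6. Farmer goes back to the west bank alone.  [the west bank: Lev, Quin | the east bank: Bram, Hana, Ivo, Orla, Rhea]
7. Farmer goes to the east bank with Lev and Quin.  [the west bank: — | the east bank: Bram, Hana, Ivo, Lev, Orla, Quin, Rhea]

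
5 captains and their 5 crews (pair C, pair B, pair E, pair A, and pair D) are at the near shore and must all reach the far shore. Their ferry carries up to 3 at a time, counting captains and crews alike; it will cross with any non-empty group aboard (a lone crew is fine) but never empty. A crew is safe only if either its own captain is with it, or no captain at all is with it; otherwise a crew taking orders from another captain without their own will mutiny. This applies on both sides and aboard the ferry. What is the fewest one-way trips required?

11

Counting alone: each trip to the far shore takes at most 3 across and each return brings at least 1 back, so after t trips out (and t−1 returns) at most 3t − (t−1) of the 10 are across; that first reaches 10 at t = 5, so at least 9 crossings are needed.
The safety rule pushes this higher. Following every safe sequence of crossings, the most of the 10 that can be at the far shore as the ferry arrives there on crossing 9 is 9 — never all 10.
So no plan with fewer than 11 crossings exists, and this one achieves 11:
1. captain C and crew C cross → the far shore.
2. captain C crosses ← the near shore.
3. crew A, crew B, and crew E cross → the far shore.
4. crew C crosses ← the near shore.
5. captain A, captain B, and captain E cross → the far shore.
6. captain B and crew B cross ← the near shore.
7. captain B, captain C, and captain D cross → the far shore.
8. crew E crosses ← the near shore.
9. crew B and crew C cross → the far shore.
10. crew C crosses ← the near shore.
11. crew C, crew D, and crew E cross → the far shore.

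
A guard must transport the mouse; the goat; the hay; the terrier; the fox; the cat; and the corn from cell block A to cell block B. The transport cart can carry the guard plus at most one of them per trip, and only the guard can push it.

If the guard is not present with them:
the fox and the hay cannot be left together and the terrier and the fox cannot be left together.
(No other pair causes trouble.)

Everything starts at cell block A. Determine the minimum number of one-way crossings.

Counting alone: the guard can take at most 1 across per trip to cell block B, so moving all 7 needs at least 7 loaded trips out, with a return between consecutive ones — at least 13 crossings.
The safety rule pushes this higher. Following every safe sequence of crossings, the most of the 7 that can be at cell block B as the transport cart arrives there on crossing 13 is 6 — never all 7.
So no plan with fewer than 15 crossings exists, and this one achieves 15:
1. Guard goes to cell block B with the fox.  [cell block A: the cat, the corn, the goat, the hay, the mouse, the terrier | cell block B: the fox]
2. Guard goes back to cell block A alone.  [cell block A: the cat, the corn, the goat, the hay, the mouse, the terrier | cell block B: the fox]
3. Guard goes to cell block B with the mouse.  [cell block A: the cat, the corn, the goat, the hay, the terrier | cell block B: the fox, the mouse]
4. Guard goes back to cell block A alone.  [cell block A: the cat, the corn, the goat, the hay, the terrier | cell block B: the fox, the mouse]
5. Guard goes to cell block B with the goat.  [cell block A: the cat, the corn, the hay, the terrier | cell block B: the fox, the goat, the mouse]
6. Guard goes back to cell block A alone.  [cell block A: the cat, the corn, the hay, the terrier | cell block B: the fox, the goat, the mouse]
7. Guard goes to cell block B with the hay.  [cell block A: the cat, the corn, the terrier | cell block B: the fox, the goat, the hay, the mouse]
8. Guard goes back to cell block A with the fox.  [cell block A: the cat, the corn, the fox, the terrier | cell block B: the goat, the hay, the mouse]
9. Guard goes to cell block B with the terrier.  [cell block A: the cat, the corn, the fox | cell block B: the goat, the hay, the mouse, the terrier]
10. Guard goes back to cell block A alone.  [cell block A: the cat, the corn, the fox | cell block B: the goat, the hay, the mouse, the terrier]
11. Guard goes to cell block B with the cat.  [cell block A: the corn, the fox | cell block B: the cat, the goat, the hay, the mouse, the terrier]
12. Guard goes back to cell block A alone.  [cell block A: the corn, the fox | cell block B: the cat, the goat, the hay, the mouse, the terrier]
13. Guard goes to cell block B with the corn.  [cell block A: the fox | cell block B: the cat, the corn, the goat, the hay, the mouse, the terrier]
14. Guard goes back to cell block A alone.  [cell block A: the fox | cell block B: the cat, the corn, the goat, the hay, the mouse, the terrier]
15. Guard goes to cell block B with the fox.  [cell block A: — | cell block B: the cat, the corn, the fox, the goat, the hay, the mouse, the terrier]

15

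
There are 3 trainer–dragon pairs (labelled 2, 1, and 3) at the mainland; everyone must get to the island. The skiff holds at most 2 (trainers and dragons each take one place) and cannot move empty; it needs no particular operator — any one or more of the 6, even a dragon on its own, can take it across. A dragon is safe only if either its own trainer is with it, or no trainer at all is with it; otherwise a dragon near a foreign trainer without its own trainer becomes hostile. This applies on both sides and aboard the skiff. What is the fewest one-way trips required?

11

Counting alone: each trip to the island takes at most 2 across and each return brings at least 1 back, so after t trips out (and t−1 returns) at most 2t − (t−1) of the 6 are across; that first reaches 6 at t = 5, so at least 9 crossings are needed.
The safety rule pushes this higher. Following every safe sequence of crossings, the most of the 6 that can be at the island as the skiff arrives there on crossing 9 is 5 — never all 6.
So no plan with fewer than 11 crossings exists, and this one achieves 11:
1. dragon 2 and trainer 2 cross → the island.
2. trainer 2 crosses ← the mainland.
3. dragon 1 and dragon 3 cross → the island.
4. dragon 2 crosses ← the mainland.
5. trainer 1 and trainer 3 cross → the island.
6. dragon 1 and trainer 1 cross ← the mainland.
7. trainer 1 and trainer 2 cross → the island.
8. dragon 3 crosses ← the mainland.
9. dragon 1 and dragon 2 cross → the island.
10. trainer 3 crosses ← the mainland.
11. dragon 3 and trainer 3 cross → the island.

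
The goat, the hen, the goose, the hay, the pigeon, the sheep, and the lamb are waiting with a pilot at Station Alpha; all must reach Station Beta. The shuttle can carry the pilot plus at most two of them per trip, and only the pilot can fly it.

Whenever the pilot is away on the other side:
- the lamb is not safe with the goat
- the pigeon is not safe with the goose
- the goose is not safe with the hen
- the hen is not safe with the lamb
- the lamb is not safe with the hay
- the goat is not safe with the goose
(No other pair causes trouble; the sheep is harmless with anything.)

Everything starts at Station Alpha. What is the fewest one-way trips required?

9

Counting alone: the pilot can take at most 2 across per trip to Station Beta, so moving all 7 needs at least 4 loaded trips out, with a return between consecutive ones — at least 7 crossings.
The safety rule pushes this higher. Following every safe sequence of crossings, the most of the 7 that can be at Station Beta as the shuttle arrives there on crossing 7 is 6 — never all 7.
So no plan with fewer than 9 crossings exists, and this one achieves 9:
1. Pilot goes to Station Beta with the goose and the lamb.  [Station Alpha: the goat, the hay, the hen, the pigeon, the sheep | Station Beta: the goose, the lamb]
2. Pilot goes back to Station Alpha alone.  [Station Alpha: the goat, the hay, the hen, the pigeon, the sheep | Station Beta: the goose, the lamb]
3. Pilot goes to Station Beta with the hay.  [Station Alpha: the goat, the hen, the pigeon, the sheep | Station Beta: the goose, the hay, the lamb]
4. Pilot goes back to Station Alpha with the lamb.  [Station Alpha: the goat, the hen, the lamb, the pigeon, the sheep | Station Beta: the goose, the hay]
5. Pilot goes to Station Beta with the goat and the hen.  [Station Alpha: the lamb, the pigeon, the sheep | Station Beta: the goat, the goose, the hay, the hen]
6. Pilot goes back to Station Alpha with the goose.  [Station Alpha: the goose, the lamb, the pigeon, the sheep | Station Beta: the goat, the hay, the hen]
7. Pilot goes to Station Beta with the pigeon and the sheep.  [Station Alpha: the goose, the lamb | Station Beta: the goat, the hay, the hen, the pigeon, the sheep]
8. Pilot goes back to Station Alpha alone.  [Station Alpha: the goose, the lamb | Station Beta: the goat, the hay, the hen, the pigeon, the sheep]
9. Pilot goes to Station Beta with the goose and the lamb.  [Station Alpha: — | Station Beta: the goat, the goose, the hay, the hen, the lamb, the pigeon, the sheep]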